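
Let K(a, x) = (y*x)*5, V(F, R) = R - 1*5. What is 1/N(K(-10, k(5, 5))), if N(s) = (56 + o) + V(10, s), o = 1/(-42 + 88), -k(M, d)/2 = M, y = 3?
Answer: -46/4553 ≈ -0.010103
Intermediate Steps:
V(F, R) = -5 + R (V(F, R) = R - 5 = -5 + R)
k(M, d) = -2*M
K(a, x) = 15*x (K(a, x) = (3*x)*5 = 15*x)
o = 1/46 ≈ 0.021739
N(s) = 2347/46 + s (N(s) = (56 + 1/46) + (-5 + s) = 2577/46 + (-5 + s) = 2347/46 + s)
1/N(K(-10, k(5, 5))) = 1/(2347/46 + 15*(-2*5)) = 1/(2347/46 + 15*(-10)) = 1/(2347/46 - 150) = 1/(-4553/46) = -46/4553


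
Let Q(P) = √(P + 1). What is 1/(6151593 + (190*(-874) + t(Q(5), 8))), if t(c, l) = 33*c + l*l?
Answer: 1995199/11942457146625 - 11*√6/11942457146625 ≈ 1.6707e-7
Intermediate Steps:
Q(P) = √(1 + P)
t(c, l) = l² + 33*c (t(c, l) = 33*c + l² = l² + 33*c)
1/(6151593 + (190*(-874) + t(Q(5), 8))) = 1/(6151593 + (190*(-874) + (8² + 33*√(1 + 5)))) = 1/(6151593 + (-166060 + (64 + 33*√6))) = 1/(6151593 + (-165996 + 33*√6)) = 1/(5985597 + 33*√6)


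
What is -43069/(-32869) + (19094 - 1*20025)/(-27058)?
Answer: 1195962041/889369402 ≈ 1.3447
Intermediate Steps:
-43069/(-32869) + (19094 - 1*20025)/(-27058) = -43069*(-1/32869) + (19094 - 20025)*(-1/27058) = 43069/32869 - 931*(-1/27058) = 43069/32869 + 931/27058 = 1195962041/889369402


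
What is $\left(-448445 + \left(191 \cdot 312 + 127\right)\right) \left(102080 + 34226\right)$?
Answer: $-52985686156$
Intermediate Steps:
$\left(-448445 + \left(191 \cdot 312 + 127\right)\right) \left(102080 + 34226\right) = \left(-448445 + \left(59592 + 127\right)\right) 136306 = \left(-448445 + 59719\right) 136306 = \left(-388726\right) 136306 = -52985686156$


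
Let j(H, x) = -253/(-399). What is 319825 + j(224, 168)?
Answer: 127610428/399 ≈ 3.1983e+5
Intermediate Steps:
j(H, x) = 253/399 (j(H, x) = -253*(-1/399) = 253/399)
319825 + j(224, 168) = 319825 + 253/399 = 127610428/399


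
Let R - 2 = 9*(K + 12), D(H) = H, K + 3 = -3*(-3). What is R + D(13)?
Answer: 177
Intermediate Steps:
K = 6 (K = -3 - 3*(-3) = -3 + 9 = 6)
R = 164 (R = 2 + 9*(6 + 12) = 2 + 9*18 = 2 + 162 = 164)
R + D(13) = 164 + 13 = 177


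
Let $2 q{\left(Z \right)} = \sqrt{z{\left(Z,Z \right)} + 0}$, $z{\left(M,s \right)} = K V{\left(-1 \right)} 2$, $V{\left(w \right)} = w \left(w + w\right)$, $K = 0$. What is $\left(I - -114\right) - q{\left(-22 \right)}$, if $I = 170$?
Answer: $284$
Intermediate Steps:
$V{\left(w \right)} = 2 w^{2}$ ($V{\left(w \right)} = w 2 w = 2 w^{2}$)
$z{\left(M,s \right)} = 0$ ($z{\left(M,s \right)} = 0 \cdot 2 \left(-1\right)^{2} \cdot 2 = 0 \cdot 2 \cdot 1 \cdot 2 = 0 \cdot 2 \cdot 2 = 0 \cdot 2 = 0$)
$q{\left(Z \right)} = 0$ ($q{\left(Z \right)} = \frac{\sqrt{0 + 0}}{2} = \frac{\sqrt{0}}{2} = \frac{1}{2} \cdot 0 = 0$)
$\left(I - -114\right) - q{\left(-22 \right)} = \left(170 - -114\right) - 0 = \left(170 + 114\right) + 0 = 284 + 0 = 284$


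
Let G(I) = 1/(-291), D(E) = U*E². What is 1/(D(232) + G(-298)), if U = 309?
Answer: 291/4839800255 ≈ 6.0126e-8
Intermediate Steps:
D(E) = 309*E²
G(I) = -1/291
1/(D(232) + G(-298)) = 1/(309*232² - 1/291) = 1/(309*53824 - 1/291) = 1/(16631616 - 1/291) = 1/(4839800255/291) = 291/4839800255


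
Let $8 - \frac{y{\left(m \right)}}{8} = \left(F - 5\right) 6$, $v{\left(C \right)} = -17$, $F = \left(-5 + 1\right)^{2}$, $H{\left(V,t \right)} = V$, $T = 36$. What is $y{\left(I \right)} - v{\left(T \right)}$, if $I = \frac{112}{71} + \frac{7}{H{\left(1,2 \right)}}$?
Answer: $-447$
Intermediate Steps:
$I = \frac{609}{71}$ ($I = \frac{112}{71} + \frac{7}{1} = 112 \cdot \frac{1}{71} + 7 \cdot 1 = \frac{112}{71} + 7 = \frac{609}{71} \approx 8.5775$)
$F = 16$ ($F = \left(-4\right)^{2} = 16$)
$y{\left(m \right)} = -464$ ($y{\left(m \right)} = 64 - 8 \left(16 - 5\right) 6 = 64 - 8 \cdot 11 \cdot 6 = 64 - 528 = -464$)
$y{\left(I \right)} - v{\left(T \right)} = -464 - -17 = -464 + 17 = -447$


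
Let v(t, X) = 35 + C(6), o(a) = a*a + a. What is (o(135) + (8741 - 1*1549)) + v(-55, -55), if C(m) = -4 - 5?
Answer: 25578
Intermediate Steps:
o(a) = a + a² (o(a) = a² + a = a + a²)
C(m) = -9
v(t, X) = 26 (v(t, X) = 35 - 9 = 26)
(o(135) + (8741 - 1*1549)) + v(-55, -55) = (135*(1 + 135) + (8741 - 1*1549)) + 26 = (135*136 + (8741 - 1549)) + 26 = (18360 + 7192) + 26 = 25552 + 26 = 25578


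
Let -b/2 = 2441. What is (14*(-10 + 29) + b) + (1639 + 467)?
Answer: -2510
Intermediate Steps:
b = -4882 (b = -2*2441 = -4882)
(14*(-10 + 29) + b) + (1639 + 467) = (14*(-10 + 29) - 4882) + (1639 + 467) = (14*19 - 4882) + 2106 = (266 - 4882) + 2106 = -4616 + 2106 = -2510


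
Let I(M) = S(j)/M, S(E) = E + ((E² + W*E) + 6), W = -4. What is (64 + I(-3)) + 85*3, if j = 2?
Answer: 953/3 ≈ 317.67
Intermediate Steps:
S(E) = 6 + E² - 3*E (S(E) = E + ((E² - 4*E) + 6) = E + (6 + E² - 4*E) = 6 + E² - 3*E)
I(M) = 4/M (I(M) = (6 + 2² - 3*2)/M = (6 + 4 - 6)/M = 4/M)
(64 + I(-3)) + 85*3 = (64 + 4/(-3)) + 85*3 = (64 + 4*(-⅓)) + 255 = (64 - 4/3) + 255 = 188/3 + 255 = 953/3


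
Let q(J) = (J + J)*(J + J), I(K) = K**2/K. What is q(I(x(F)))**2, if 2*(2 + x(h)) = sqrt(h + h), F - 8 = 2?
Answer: 2576 - 1152*sqrt(5) ≈ 0.049690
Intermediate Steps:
F = 10 (F = 8 + 2 = 10)
x(h) = -2 + sqrt(2)*sqrt(h)/2 (x(h) = -2 + sqrt(h + h)/2 = -2 + sqrt(2*h)/2 = -2 + (sqrt(2)*sqrt(h))/2 = -2 + sqrt(2)*sqrt(h)/2)
I(K) = K
q(J) = 4*J**2 (q(J) = (2*J)*(2*J) = 4*J**2)
q(I(x(F)))**2 = (4*(-2 + sqrt(2)*sqrt(10)/2)**2)**2 = (4*(-2 + sqrt(5))**2)**2 = 16*(-2 + sqrt(5))**4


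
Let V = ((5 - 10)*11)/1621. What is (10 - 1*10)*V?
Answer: 0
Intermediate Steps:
V = -55/1621 (V = -5*11*(1/1621) = -55*1/1621 = -55/1621 ≈ -0.033930)
(10 - 1*10)*V = (10 - 1*10)*(-55/1621) = (10 - 10)*(-55/1621) = 0*(-55/1621) = 0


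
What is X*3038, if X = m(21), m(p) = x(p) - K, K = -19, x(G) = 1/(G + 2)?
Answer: 1330644/23 ≈ 57854.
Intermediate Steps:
x(G) = 1/(2 + G)
m(p) = 19 + 1/(2 + p) (m(p) = 1/(2 + p) - 1*(-19) = 1/(2 + p) + 19 = 19 + 1/(2 + p))
X = 438/23 (X = (39 + 19*21)/(2 + 21) = (39 + 399)/23 = (1/23)*438 = 438/23 ≈ 19.043)
X*3038 = (438/23)*3038 = 1330644/23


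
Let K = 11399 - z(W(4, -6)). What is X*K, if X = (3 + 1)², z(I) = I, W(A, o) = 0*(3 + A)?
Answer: 182384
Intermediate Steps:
W(A, o) = 0
X = 16 (X = 4² = 16)
K = 11399 (K = 11399 - 1*0 = 11399 + 0 = 11399)
X*K = 16*11399 = 182384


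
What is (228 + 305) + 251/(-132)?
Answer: 70105/132 ≈ 531.10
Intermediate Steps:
(228 + 305) + 251/(-132) = 533 + 251*(-1/132) = 533 - 251/132 = 70105/132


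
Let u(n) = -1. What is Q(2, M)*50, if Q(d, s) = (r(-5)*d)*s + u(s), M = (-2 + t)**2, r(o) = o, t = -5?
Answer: -24550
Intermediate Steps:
M = 49 (M = (-2 - 5)**2 = (-7)**2 = 49)
Q(d, s) = -1 - 5*d*s (Q(d, s) = (-5*d)*s - 1 = -5*d*s - 1 = -1 - 5*d*s)
Q(2, M)*50 = (-1 - 5*2*49)*50 = (-1 - 490)*50 = -491*50 = -24550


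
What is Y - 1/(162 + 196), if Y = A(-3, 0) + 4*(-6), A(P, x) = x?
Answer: -8593/358 ≈ -24.003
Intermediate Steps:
Y = -24 (Y = 0 + 4*(-6) = 0 - 24 = -24)
Y - 1/(162 + 196) = -24 - 1/(162 + 196) = -24 - 1/358 = -8593/358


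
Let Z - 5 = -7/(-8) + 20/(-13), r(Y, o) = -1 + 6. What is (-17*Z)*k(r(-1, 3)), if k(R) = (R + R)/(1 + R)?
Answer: -38335/312 ≈ -122.87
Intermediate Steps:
r(Y, o) = 5
Z = 451/104 (Z = 5 + (-7/(-8) + 20/(-13)) = 5 + (-7*(-⅛) + 20*(-1/13)) = 5 + (7/8 - 20/13) = 5 - 69/104 = 451/104 ≈ 4.3365)
k(R) = 2*R/(1 + R) (k(R) = (2*R)/(1 + R) = 2*R/(1 + R))
(-17*Z)*k(r(-1, 3)) = (-17*451/104)*(2*5/(1 + 5)) = -7667*5/(52*6) = -7667/104*5/3 = -38335/312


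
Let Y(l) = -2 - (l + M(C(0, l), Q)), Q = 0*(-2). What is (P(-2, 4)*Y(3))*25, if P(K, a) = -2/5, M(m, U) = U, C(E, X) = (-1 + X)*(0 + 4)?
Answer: 50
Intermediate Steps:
C(E, X) = -4 + 4*X (C(E, X) = (-1 + X)*4 = -4 + 4*X)
Q = 0
Y(l) = -2 - l (Y(l) = -2 - (l + 0) = -2 - l)
P(K, a) = -⅖ (P(K, a) = -2*⅕ = -⅖)
(P(-2, 4)*Y(3))*25 = -2*(-2 - 1*3)/5*25 = -2*(-2 - 3)/5*25 = -⅖*(-5)*25 = 2*25 = 50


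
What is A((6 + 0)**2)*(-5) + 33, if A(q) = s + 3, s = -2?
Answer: 28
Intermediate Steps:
A(q) = 1 (A(q) = -2 + 3 = 1)
A((6 + 0)**2)*(-5) + 33 = 1*(-5) + 33 = -5 + 33 = 28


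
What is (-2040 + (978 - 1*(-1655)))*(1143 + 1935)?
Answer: 1825254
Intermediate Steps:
(-2040 + (978 - 1*(-1655)))*(1143 + 1935) = (-2040 + (978 + 1655))*3078 = (-2040 + 2633)*3078 = 593*3078 = 1825254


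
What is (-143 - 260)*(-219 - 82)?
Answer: 121303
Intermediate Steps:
(-143 - 260)*(-219 - 82) = -403*(-301) = 121303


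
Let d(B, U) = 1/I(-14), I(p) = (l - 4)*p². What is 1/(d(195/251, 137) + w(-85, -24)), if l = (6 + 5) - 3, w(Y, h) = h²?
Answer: 784/451585 ≈ 0.0017361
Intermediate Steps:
l = 8 (l = 11 - 3 = 8)
I(p) = 4*p² (I(p) = (8 - 4)*p² = 4*p²)
d(B, U) = 1/784 (d(B, U) = 1/(4*(-14)²) = 1/(4*196) = 1/784)
1/(d(195/251, 137) + w(-85, -24)) = 1/(1/784 + (-24)²) = 1/(1/784 + 576) = 1/(451585/784) = 784/451585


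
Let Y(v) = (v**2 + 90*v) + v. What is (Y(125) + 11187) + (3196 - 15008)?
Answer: 26375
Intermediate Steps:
Y(v) = v**2 + 91*v
(Y(125) + 11187) + (3196 - 15008) = (125*(91 + 125) + 11187) + (3196 - 15008) = (125*216 + 11187) - 11812 = (27000 + 11187) - 11812 = 38187 - 11812 = 26375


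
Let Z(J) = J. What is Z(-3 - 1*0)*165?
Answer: -495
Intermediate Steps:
Z(-3 - 1*0)*165 = (-3 - 1*0)*165 = (-3 + 0)*165 = -3*165 = -495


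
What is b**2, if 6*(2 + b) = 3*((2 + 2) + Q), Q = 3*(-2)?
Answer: 9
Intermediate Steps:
Q = -6
b = -3 (b = -2 + (3*((2 + 2) - 6))/6 = -2 + (3*(4 - 6))/6 = -2 + (3*(-2))/6 = -2 + (1/6)*(-6) = -2 - 1 = -3)
b**2 = (-3)**2 = 9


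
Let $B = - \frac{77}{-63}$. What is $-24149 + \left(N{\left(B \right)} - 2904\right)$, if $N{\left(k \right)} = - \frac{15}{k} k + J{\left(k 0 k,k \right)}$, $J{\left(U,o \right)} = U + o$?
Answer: $- \frac{243601}{9} \approx -27067.0$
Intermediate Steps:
$B = \frac{11}{9}$ ($B = \left(-77\right) \left(- \frac{1}{63}\right) = \frac{11}{9} \approx 1.2222$)
$N{\left(k \right)} = -15 + k$ ($N{\left(k \right)} = - \frac{15}{k} k + \left(k 0 k + k\right) = -15 + \left(k 0 + k\right) = -15 + \left(0 + k\right) = -15 + k$)
$-24149 + \left(N{\left(B \right)} - 2904\right) = -24149 + \left(\left(-15 + \frac{11}{9}\right) - 2904\right) = -24149 - \frac{26260}{9} = - \frac{243601}{9}$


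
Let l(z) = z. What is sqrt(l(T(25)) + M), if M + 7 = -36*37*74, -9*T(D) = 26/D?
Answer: I*sqrt(22179401)/15 ≈ 313.97*I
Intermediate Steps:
T(D) = -26/(9*D)
M = -98575 (M = -7 - 36*37*74 = -7 - 1332*74 = -7 - 98568 = -98575)
sqrt(l(T(25)) + M) = sqrt(-26/9/25 - 98575) = sqrt(-26/9*1/25 - 98575) = sqrt(-26/225 - 98575) = sqrt(-22179401/225) = I*sqrt(22179401)/15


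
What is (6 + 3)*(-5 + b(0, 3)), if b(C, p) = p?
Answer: -18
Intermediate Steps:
(6 + 3)*(-5 + b(0, 3)) = (6 + 3)*(-5 + 3) = 9*(-2) = -18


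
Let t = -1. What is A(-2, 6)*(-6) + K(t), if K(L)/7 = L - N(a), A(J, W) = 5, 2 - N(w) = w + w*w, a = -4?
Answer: 33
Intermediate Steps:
N(w) = 2 - w - w**2 (N(w) = 2 - (w + w*w) = 2 - (w + w**2) = 2 + (-w - w**2) = 2 - w - w**2)
K(L) = 70 + 7*L (K(L) = 7*(L - (2 - 1*(-4) - 1*(-4)**2)) = 7*(L - (2 + 4 - 1*16)) = 7*(L - (2 + 4 - 16)) = 7*(L - 1*(-10)) = 7*(L + 10) = 7*(10 + L) = 70 + 7*L)
A(-2, 6)*(-6) + K(t) = 5*(-6) + (70 + 7*(-1)) = -30 + (70 - 7) = -30 + 63 = 33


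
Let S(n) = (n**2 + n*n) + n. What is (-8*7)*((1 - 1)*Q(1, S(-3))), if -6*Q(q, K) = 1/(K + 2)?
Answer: 0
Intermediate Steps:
S(n) = n + 2*n**2 (S(n) = (n**2 + n**2) + n = 2*n**2 + n = n + 2*n**2)
Q(q, K) = -1/(6*(2 + K)) (Q(q, K) = -1/(6*(K + 2)) = -1/(6*(2 + K)))
(-8*7)*((1 - 1)*Q(1, S(-3))) = (-8*7)*((1 - 1)*(-1/(12 + 6*(-3*(1 + 2*(-3)))))) = -0*(-1/(12 + 6*(-3*(1 - 6)))) = -0*(-1/(12 + 6*(-3*(-5)))) = -0*(-1/(12 + 6*15)) = -0*(-1/(12 + 90)) = -0*(-1/102) = -0*(-1*1/102) = -0*(-1)/102 = -56*0 = 0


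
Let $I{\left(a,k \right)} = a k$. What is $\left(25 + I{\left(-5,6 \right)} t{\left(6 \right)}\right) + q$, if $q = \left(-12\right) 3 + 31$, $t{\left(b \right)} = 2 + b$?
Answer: $-220$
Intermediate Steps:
$q = -5$ ($q = -36 + 31 = -5$)
$\left(25 + I{\left(-5,6 \right)} t{\left(6 \right)}\right) + q = \left(25 + \left(-5\right) 6 \left(2 + 6\right)\right) - 5 = \left(25 - 240\right) - 5 = -215 - 5 = -220$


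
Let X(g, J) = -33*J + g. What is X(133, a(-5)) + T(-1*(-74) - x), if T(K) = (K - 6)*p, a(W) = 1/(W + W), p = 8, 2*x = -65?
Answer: 9403/10 ≈ 940.30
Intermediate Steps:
x = -65/2 (x = (½)*(-65) = -65/2 ≈ -32.500)
a(W) = 1/(2*W)
X(g, J) = g - 33*J
T(K) = -48 + 8*K (T(K) = (K - 6)*8 = (-6 + K)*8 = -48 + 8*K)
X(133, a(-5)) + T(-1*(-74) - x) = (133 - 33/(2*(-5))) + (-48 + 8*(-1*(-74) - 1*(-65/2))) = (133 - 33*(-1)/(2*5)) + (-48 + 8*(74 + 65/2)) = (133 - 33*(-⅒)) + (-48 + 8*(213/2)) = (133 + 33/10) + (-48 + 852) = 1363/10 + 804 = 9403/10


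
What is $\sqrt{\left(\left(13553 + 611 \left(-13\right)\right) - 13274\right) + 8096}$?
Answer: $12 \sqrt{3} \approx 20.785$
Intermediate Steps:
$\sqrt{\left(\left(13553 + 611 \left(-13\right)\right) - 13274\right) + 8096} = \sqrt{\left(\left(13553 - 7943\right) - 13274\right) + 8096} = \sqrt{\left(5610 - 13274\right) + 8096} = \sqrt{-7664 + 8096} = \sqrt{432} = 12 \sqrt{3}$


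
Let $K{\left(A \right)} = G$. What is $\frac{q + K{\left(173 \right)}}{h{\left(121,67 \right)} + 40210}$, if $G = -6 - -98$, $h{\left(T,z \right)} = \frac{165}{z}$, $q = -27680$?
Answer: $- \frac{1848396}{2694235} \approx -0.68606$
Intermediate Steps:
$G = 92$ ($G = -6 + 98 = 92$)
$K{\left(A \right)} = 92$
$\frac{q + K{\left(173 \right)}}{h{\left(121,67 \right)} + 40210} = \frac{-27680 + 92}{\frac{165}{67} + 40210} = - \frac{27588}{165 \cdot \frac{1}{67} + 40210} = - \frac{27588}{\frac{165}{67} + 40210} = - \frac{27588}{\frac{2694235}{67}} = \left(-27588\right) \frac{67}{2694235} = - \frac{1848396}{2694235}$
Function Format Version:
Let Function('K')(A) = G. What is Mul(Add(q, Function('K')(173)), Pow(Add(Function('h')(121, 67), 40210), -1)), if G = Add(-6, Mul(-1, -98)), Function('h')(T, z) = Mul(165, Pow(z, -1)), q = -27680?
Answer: Rational(-1848396, 2694235) ≈ -0.68606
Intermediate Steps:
G = 92 (G = Add(-6, 98) = 92)
Function('K')(A) = 92
Mul(Add(q, Function('K')(173)), Pow(Add(Function('h')(121, 67), 40210), -1)) = Mul(Add(-27680, 92), Pow(Add(Mul(165, Pow(67, -1)), 40210), -1)) = Mul(-27588, Pow(Add(Mul(165, Rational(1, 67)), 40210), -1)) = Mul(-27588, Pow(Add(Rational(165, 67), 40210), -1)) = Mul(-27588, Pow(Rational(2694235, 67), -1)) = Mul(-27588, Rational(67, 2694235)) = Rational(-1848396, 2694235)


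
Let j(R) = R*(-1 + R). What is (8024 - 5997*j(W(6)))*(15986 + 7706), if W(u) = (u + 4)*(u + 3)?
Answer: -1137878096632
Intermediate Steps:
W(u) = (3 + u)*(4 + u) (W(u) = (4 + u)*(3 + u) = (3 + u)*(4 + u))
(8024 - 5997*j(W(6)))*(15986 + 7706) = (8024 - 5997*(12 + 6**2 + 7*6)*(-1 + (12 + 6**2 + 7*6)))*(15986 + 7706) = (8024 - 5997*(12 + 36 + 42)*(-1 + (12 + 36 + 42)))*23692 = (8024 - 539730*(-1 + 90))*23692 = (8024 - 539730*89)*23692 = (8024 - 5997*8010)*23692 = (8024 - 48035970)*23692 = -48027946*23692 = -1137878096632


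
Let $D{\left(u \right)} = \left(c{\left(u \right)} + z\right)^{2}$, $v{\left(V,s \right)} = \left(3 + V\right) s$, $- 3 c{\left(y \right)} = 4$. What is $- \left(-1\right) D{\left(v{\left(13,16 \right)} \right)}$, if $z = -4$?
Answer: $\frac{256}{9} \approx 28.444$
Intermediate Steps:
$c{\left(y \right)} = - \frac{4}{3}$ ($c{\left(y \right)} = \left(- \frac{1}{3}\right) 4 = - \frac{4}{3}$)
$v{\left(V,s \right)} = s \left(3 + V\right)$
$D{\left(u \right)} = \frac{256}{9}$ ($D{\left(u \right)} = \left(- \frac{4}{3} - 4\right)^{2} = \left(- \frac{16}{3}\right)^{2} = \frac{256}{9}$)
$- \left(-1\right) D{\left(v{\left(13,16 \right)} \right)} = - \frac{\left(-1\right) 256}{9} = \left(-1\right) \left(- \frac{256}{9}\right) = \frac{256}{9}$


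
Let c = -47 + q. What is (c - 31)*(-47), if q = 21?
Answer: 2679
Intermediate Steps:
c = -26 (c = -47 + 21 = -26)
(c - 31)*(-47) = (-26 - 31)*(-47) = -57*(-47) = 2679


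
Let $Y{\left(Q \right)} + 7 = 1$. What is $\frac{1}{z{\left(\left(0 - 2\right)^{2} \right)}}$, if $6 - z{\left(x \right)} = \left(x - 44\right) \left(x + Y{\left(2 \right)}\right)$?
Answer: $- \frac{1}{74} \approx -0.013514$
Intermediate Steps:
$Y{\left(Q \right)} = -6$ ($Y{\left(Q \right)} = -7 + 1 = -6$)
$z{\left(x \right)} = 6 - \left(-44 + x\right) \left(-6 + x\right)$ ($z{\left(x \right)} = 6 - \left(x - 44\right) \left(x - 6\right) = 6 - \left(-44 + x\right) \left(-6 + x\right)$)
$\frac{1}{z{\left(\left(0 - 2\right)^{2} \right)}} = \frac{1}{-258 - \left(\left(0 - 2\right)^{2}\right)^{2} + 50 \left(0 - 2\right)^{2}} = \frac{1}{-258 - \left(\left(-2\right)^{2}\right)^{2} + 50 \left(-2\right)^{2}} = \frac{1}{-258 - 4^{2} + 50 \cdot 4} = \frac{1}{-258 - 16 + 200} = \frac{1}{-74} = - \frac{1}{74}$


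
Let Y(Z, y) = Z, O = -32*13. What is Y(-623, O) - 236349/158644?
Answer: -99071561/158644 ≈ -624.49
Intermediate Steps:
O = -416
Y(-623, O) - 236349/158644 = -623 - 236349/158644 = -99071561/158644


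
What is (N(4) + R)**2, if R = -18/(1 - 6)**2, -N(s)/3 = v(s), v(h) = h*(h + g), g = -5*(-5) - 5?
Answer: 52099524/625 ≈ 83359.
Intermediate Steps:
g = 20 (g = 25 - 5 = 20)
v(h) = h*(20 + h) (v(h) = h*(h + 20) = h*(20 + h))
N(s) = -3*s*(20 + s)
R = -18/25 (R = -18/((-5)**2) = -18/25 ≈ -0.72000)
(N(4) + R)**2 = (-3*4*(20 + 4) - 18/25)**2 = (-3*4*24 - 18/25)**2 = (-288 - 18/25)**2 = (-7218/25)**2 = 52099524/625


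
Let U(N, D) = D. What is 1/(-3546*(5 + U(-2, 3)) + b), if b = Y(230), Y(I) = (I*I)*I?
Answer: 1/12138632 ≈ 8.2382e-8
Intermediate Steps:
Y(I) = I**3 (Y(I) = I**2*I = I**3)
b = 12167000 (b = 230**3 = 12167000)
1/(-3546*(5 + U(-2, 3)) + b) = 1/(-3546*(5 + 3) + 12167000) = 1/(-3546*8 + 12167000) = 1/(-28368 + 12167000) = 1/12138632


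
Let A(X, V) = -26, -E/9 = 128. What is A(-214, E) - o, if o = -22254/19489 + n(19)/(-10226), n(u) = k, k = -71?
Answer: -4955471679/199294514 ≈ -24.865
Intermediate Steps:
E = -1152 (E = -9*128 = -1152)
n(u) = -71
o = -226185685/199294514 (o = -22254/19489 - 71/(-10226) = -22254*1/19489 - 71*(-1/10226) = -22254/19489 + 71/10226 = -226185685/199294514 ≈ -1.1349)
A(-214, E) - o = -26 - 1*(-226185685/199294514) = -26 + 226185685/199294514 = -4955471679/199294514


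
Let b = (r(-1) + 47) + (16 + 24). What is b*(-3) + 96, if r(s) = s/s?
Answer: -168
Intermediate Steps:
r(s) = 1
b = 88 (b = (1 + 47) + (16 + 24) = 48 + 40 = 88)
b*(-3) + 96 = 88*(-3) + 96 = -264 + 96 = -168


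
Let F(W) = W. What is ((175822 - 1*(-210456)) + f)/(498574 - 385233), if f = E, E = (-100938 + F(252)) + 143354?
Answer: 428946/113341 ≈ 3.7846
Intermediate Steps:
E = 42668 (E = (-100938 + 252) + 143354 = -100686 + 143354 = 42668)
f = 42668
((175822 - 1*(-210456)) + f)/(498574 - 385233) = ((175822 - 1*(-210456)) + 42668)/(498574 - 385233) = ((175822 + 210456) + 42668)/113341 = (386278 + 42668)*(1/113341) = 428946*(1/113341) = 428946/113341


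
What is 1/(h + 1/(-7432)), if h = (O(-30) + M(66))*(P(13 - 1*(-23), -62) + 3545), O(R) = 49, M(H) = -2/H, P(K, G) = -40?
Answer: 245256/42095442527 ≈ 5.8262e-6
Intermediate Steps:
h = 5664080/33 (h = (49 - 2/66)*(-40 + 3545) = (49 - 2*1/66)*3505 = (49 - 1/33)*3505 = (1616/33)*3505 = 5664080/33 ≈ 1.7164e+5)
1/(h + 1/(-7432)) = 1/(5664080/33 + 1/(-7432)) = 1/(5664080/33 - 1/7432) = 1/(42095442527/245256) = 245256/42095442527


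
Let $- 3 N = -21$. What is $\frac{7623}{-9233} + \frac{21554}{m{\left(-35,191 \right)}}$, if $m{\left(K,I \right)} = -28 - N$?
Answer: $- \frac{28467841}{46165} \approx -616.65$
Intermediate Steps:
$N = 7$ ($N = \left(- \frac{1}{3}\right) \left(-21\right) = 7$)
$m{\left(K,I \right)} = -35$ ($m{\left(K,I \right)} = -28 - 7 = -35$)
$\frac{7623}{-9233} + \frac{21554}{m{\left(-35,191 \right)}} = \frac{7623}{-9233} + \frac{21554}{-35} = 7623 \left(- \frac{1}{9233}\right) + 21554 \left(- \frac{1}{35}\right) = - \frac{1089}{1319} - \frac{21554}{35} = - \frac{28467841}{46165}$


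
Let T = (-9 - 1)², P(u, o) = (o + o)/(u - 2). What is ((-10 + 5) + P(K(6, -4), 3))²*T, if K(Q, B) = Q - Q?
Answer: 6400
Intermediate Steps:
K(Q, B) = 0
P(u, o) = 2*o/(-2 + u) (P(u, o) = (2*o)/(-2 + u) = 2*o/(-2 + u))
T = 100 (T = (-10)² = 100)
((-10 + 5) + P(K(6, -4), 3))²*T = ((-10 + 5) + 2*3/(-2 + 0))²*100 = (-5 + 2*3/(-2))²*100 = (-5 + 2*3*(-½))²*100 = (-5 - 3)²*100 = (-8)²*100 = 64*100 = 6400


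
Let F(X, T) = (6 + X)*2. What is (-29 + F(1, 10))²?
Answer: 225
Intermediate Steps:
F(X, T) = 12 + 2*X
(-29 + F(1, 10))² = (-29 + (12 + 2*1))² = (-29 + (12 + 2))² = (-29 + 14)² = (-15)² = 225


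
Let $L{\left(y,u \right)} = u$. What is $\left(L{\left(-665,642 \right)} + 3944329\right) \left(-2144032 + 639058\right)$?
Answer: $-5937078785754$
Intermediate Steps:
$\left(L{\left(-665,642 \right)} + 3944329\right) \left(-2144032 + 639058\right) = \left(642 + 3944329\right) \left(-2144032 + 639058\right) = 3944971 \left(-1504974\right) = -5937078785754$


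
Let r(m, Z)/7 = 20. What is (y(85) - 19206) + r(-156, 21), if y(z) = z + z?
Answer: -18896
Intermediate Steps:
y(z) = 2*z
r(m, Z) = 140 (r(m, Z) = 7*20 = 140)
(y(85) - 19206) + r(-156, 21) = (2*85 - 19206) + 140 = (170 - 19206) + 140 = -19036 + 140 = -18896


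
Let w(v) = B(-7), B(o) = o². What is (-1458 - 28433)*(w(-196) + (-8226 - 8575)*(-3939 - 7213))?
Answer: -5600521266691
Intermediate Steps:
w(v) = 49 (w(v) = (-7)² = 49)
(-1458 - 28433)*(w(-196) + (-8226 - 8575)*(-3939 - 7213)) = (-1458 - 28433)*(49 + (-8226 - 8575)*(-3939 - 7213)) = -29891*(49 - 16801*(-11152)) = -29891*(49 + 187364752) = -29891*187364801 = -5600521266691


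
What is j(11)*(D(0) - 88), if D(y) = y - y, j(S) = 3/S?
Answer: -24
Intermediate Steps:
D(y) = 0
j(11)*(D(0) - 88) = (3/11)*(0 - 88) = (3*(1/11))*(-88) = (3/11)*(-88) = -24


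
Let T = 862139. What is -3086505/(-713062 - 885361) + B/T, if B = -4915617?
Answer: -5196238937796/1378062806797 ≈ -3.7707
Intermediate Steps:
-3086505/(-713062 - 885361) + B/T = -3086505/(-713062 - 885361) - 4915617/862139 = -3086505/(-1598423) - 4915617*1/862139 = -3086505*(-1/1598423) - 4915617/862139 = 3086505/1598423 - 4915617/862139 = -5196238937796/1378062806797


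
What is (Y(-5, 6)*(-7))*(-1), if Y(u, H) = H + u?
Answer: 7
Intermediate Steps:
(Y(-5, 6)*(-7))*(-1) = ((6 - 5)*(-7))*(-1) = (1*(-7))*(-1) = -7*(-1) = 7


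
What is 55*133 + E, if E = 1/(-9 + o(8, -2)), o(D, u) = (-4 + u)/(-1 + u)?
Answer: 51204/7 ≈ 7314.9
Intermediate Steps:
o(D, u) = (-4 + u)/(-1 + u)
E = -⅐ (E = 1/(-9 + (-4 - 2)/(-1 - 2)) = 1/(-9 - 6/(-3)) = 1/(-9 - ⅓*(-6)) = 1/(-9 + 2) = 1/(-7) = -⅐ ≈ -0.14286)
55*133 + E = 55*133 - ⅐ = 7315 - ⅐ = 51204/7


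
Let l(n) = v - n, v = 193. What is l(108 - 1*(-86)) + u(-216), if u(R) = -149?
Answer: -150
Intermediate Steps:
l(n) = 193 - n
l(108 - 1*(-86)) + u(-216) = (193 - (108 - 1*(-86))) - 149 = (193 - (108 + 86)) - 149 = (193 - 1*194) - 149 = (193 - 194) - 149 = -1 - 149 = -150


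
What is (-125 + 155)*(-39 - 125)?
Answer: -4920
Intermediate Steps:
(-125 + 155)*(-39 - 125) = 30*(-164) = -4920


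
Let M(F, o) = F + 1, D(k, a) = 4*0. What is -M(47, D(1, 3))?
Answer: -48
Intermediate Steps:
D(k, a) = 0
M(F, o) = 1 + F
-M(47, D(1, 3)) = -(1 + 47) = -1*48 = -48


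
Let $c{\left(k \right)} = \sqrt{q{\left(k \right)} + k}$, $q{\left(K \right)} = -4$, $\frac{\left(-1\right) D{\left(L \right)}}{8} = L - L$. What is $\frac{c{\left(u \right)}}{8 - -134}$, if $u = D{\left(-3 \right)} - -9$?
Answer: $\frac{\sqrt{5}}{142} \approx 0.015747$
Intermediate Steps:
$D{\left(L \right)} = 0$ ($D{\left(L \right)} = - 8 \left(L - L\right) = \left(-8\right) 0 = 0$)
$u = 9$ ($u = 0 - -9 = 0 + 9 = 9$)
$c{\left(k \right)} = \sqrt{-4 + k}$
$\frac{c{\left(u \right)}}{8 - -134} = \frac{\sqrt{-4 + 9}}{8 - -134} = \frac{\sqrt{5}}{8 + 134} = \frac{\sqrt{5}}{142}$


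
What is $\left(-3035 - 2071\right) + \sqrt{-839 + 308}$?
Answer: $-5106 + 3 i \sqrt{59} \approx -5106.0 + 23.043 i$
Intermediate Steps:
$\left(-3035 - 2071\right) + \sqrt{-839 + 308} = -5106 + \sqrt{-531} = -5106 + 3 i \sqrt{59}$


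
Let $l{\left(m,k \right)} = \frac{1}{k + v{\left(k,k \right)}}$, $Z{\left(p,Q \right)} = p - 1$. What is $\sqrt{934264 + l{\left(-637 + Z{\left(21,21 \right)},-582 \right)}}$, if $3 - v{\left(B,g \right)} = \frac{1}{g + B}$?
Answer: $\frac{2 \sqrt{106089260379290245}}{673955} \approx 966.57$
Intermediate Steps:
$v{\left(B,g \right)} = 3 - \frac{1}{B + g}$ ($v{\left(B,g \right)} = 3 - \frac{1}{g + B} = 3 - \frac{1}{B + g}$)
$Z{\left(p,Q \right)} = -1 + p$
$l{\left(m,k \right)} = \frac{1}{k + \frac{-1 + 6 k}{2 k}}$ ($l{\left(m,k \right)} = \frac{1}{k + \frac{-1 + 3 k + 3 k}{k + k}} = \frac{1}{k + \frac{-1 + 6 k}{2 k}}$)
$\sqrt{934264 + l{\left(-637 + Z{\left(21,21 \right)},-582 \right)}} = \sqrt{934264 + 2 \left(-582\right) \frac{1}{-1 + 2 \left(-582\right)^{2} + 6 \left(-582\right)}} = \sqrt{934264 + 2 \left(-582\right) \frac{1}{-1 + 2 \cdot 338724 - 3492}} = \sqrt{934264 + 2 \left(-582\right) \frac{1}{-1 + 677448 - 3492}} = \sqrt{934264 + 2 \left(-582\right) \frac{1}{673955}} = \sqrt{934264 - \frac{1164}{673955}} = \sqrt{\frac{629651892956}{673955}} = \frac{2 \sqrt{106089260379290245}}{673955}$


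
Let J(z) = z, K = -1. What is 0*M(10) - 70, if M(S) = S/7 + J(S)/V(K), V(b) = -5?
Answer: -70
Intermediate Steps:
M(S) = -2*S/35 (M(S) = S/7 + S/(-5) = S*(⅐) + S*(-⅕) = S/7 - S/5 = -2*S/35)
0*M(10) - 70 = 0*(-2/35*10) - 70 = 0*(-4/7) - 70 = 0 - 70 = -70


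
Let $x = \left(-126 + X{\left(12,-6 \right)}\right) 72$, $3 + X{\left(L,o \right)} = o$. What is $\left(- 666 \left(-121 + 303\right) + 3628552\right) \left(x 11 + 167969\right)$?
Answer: $214119599660$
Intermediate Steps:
$X{\left(L,o \right)} = -3 + o$
$x = -9720$ ($x = \left(-126 - 9\right) 72 = \left(-135\right) 72 = -9720$)
$\left(- 666 \left(-121 + 303\right) + 3628552\right) \left(x 11 + 167969\right) = \left(- 666 \left(-121 + 303\right) + 3628552\right) \left(\left(-9720\right) 11 + 167969\right) = \left(\left(-666\right) 182 + 3628552\right) \left(-106920 + 167969\right) = \left(-121212 + 3628552\right) 61049 = 3507340 \cdot 61049 = 214119599660$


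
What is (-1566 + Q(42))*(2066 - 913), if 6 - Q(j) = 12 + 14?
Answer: -1828658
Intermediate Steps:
Q(j) = -20 (Q(j) = 6 - (12 + 14) = 6 - 1*26 = 6 - 26 = -20)
(-1566 + Q(42))*(2066 - 913) = (-1566 - 20)*(2066 - 913) = -1586*1153 = -1828658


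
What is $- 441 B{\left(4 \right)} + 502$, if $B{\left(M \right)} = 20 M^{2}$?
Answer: $-140618$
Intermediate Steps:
$- 441 B{\left(4 \right)} + 502 = - 441 \cdot 20 \cdot 4^{2} + 502 = - 441 \cdot 20 \cdot 16 + 502 = \left(-441\right) 320 + 502 = -141120 + 502 = -140618$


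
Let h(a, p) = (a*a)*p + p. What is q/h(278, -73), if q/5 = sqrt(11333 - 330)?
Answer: -sqrt(11003)/1128361 ≈ -9.2962e-5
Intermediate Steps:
h(a, p) = p + p*a**2 (h(a, p) = a**2*p + p = p*a**2 + p = p + p*a**2)
q = 5*sqrt(11003) (q = 5*sqrt(11333 - 330) = 5*sqrt(11003) ≈ 524.48)
q/h(278, -73) = (5*sqrt(11003))/((-73*(1 + 278**2))) = (5*sqrt(11003))/((-73*(1 + 77284))) = (5*sqrt(11003))/((-73*77285)) = (5*sqrt(11003))/(-5641805) = (5*sqrt(11003))*(-1/5641805) = -sqrt(11003)/1128361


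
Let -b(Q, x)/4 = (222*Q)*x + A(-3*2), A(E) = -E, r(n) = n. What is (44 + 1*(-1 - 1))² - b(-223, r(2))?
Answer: -394260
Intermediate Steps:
b(Q, x) = -24 - 888*Q*x (b(Q, x) = -4*((222*Q)*x - (-3)*2) = -4*(222*Q*x - 1*(-6)) = -4*(222*Q*x + 6) = -4*(6 + 222*Q*x) = -24 - 888*Q*x)
(44 + 1*(-1 - 1))² - b(-223, r(2)) = (44 + 1*(-1 - 1))² - (-24 - 888*(-223)*2) = (44 + 1*(-2))² - (-24 + 396048) = (44 - 2)² - 1*396024 = 42² - 396024 = 1764 - 396024 = -394260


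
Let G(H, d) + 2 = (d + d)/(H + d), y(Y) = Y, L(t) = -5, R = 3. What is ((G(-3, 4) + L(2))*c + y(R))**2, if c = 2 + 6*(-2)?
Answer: 49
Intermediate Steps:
c = -10 (c = 2 - 12 = -10)
G(H, d) = -2 + 2*d/(H + d) (G(H, d) = -2 + (d + d)/(H + d) = -2 + (2*d)/(H + d) = -2 + 2*d/(H + d))
((G(-3, 4) + L(2))*c + y(R))**2 = ((-2*(-3)/(-3 + 4) - 5)*(-10) + 3)**2 = ((-2*(-3)/1 - 5)*(-10) + 3)**2 = ((-2*(-3)*1 - 5)*(-10) + 3)**2 = ((6 - 5)*(-10) + 3)**2 = (1*(-10) + 3)**2 = (-10 + 3)**2 = (-7)**2 = 49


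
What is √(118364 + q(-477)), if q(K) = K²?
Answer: √345893 ≈ 588.13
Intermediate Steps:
√(118364 + q(-477)) = √(118364 + (-477)²) = √(118364 + 227529) = √345893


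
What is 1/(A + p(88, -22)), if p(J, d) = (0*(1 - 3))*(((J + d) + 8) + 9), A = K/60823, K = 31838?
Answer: 60823/31838 ≈ 1.9104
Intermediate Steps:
A = 31838/60823 ≈ 0.52345
p(J, d) = 0 (p(J, d) = (0*(-2))*((8 + J + d) + 9) = 0*(17 + J + d) = 0)
1/(A + p(88, -22)) = 1/(31838/60823 + 0) = 1/(31838/60823) = 60823/31838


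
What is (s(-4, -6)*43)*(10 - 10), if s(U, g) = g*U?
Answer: 0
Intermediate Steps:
s(U, g) = U*g
(s(-4, -6)*43)*(10 - 10) = (-4*(-6)*43)*(10 - 10) = (24*43)*0 = 1032*0 = 0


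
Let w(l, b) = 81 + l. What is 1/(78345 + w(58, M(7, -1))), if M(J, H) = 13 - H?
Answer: 1/78484 ≈ 1.2741e-5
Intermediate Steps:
1/(78345 + w(58, M(7, -1))) = 1/(78345 + (81 + 58)) = 1/(78345 + 139) = 1/78484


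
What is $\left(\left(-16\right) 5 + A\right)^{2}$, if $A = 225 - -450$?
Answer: $354025$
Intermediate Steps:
$A = 675$ ($A = 225 + 450 = 675$)
$\left(\left(-16\right) 5 + A\right)^{2} = \left(\left(-16\right) 5 + 675\right)^{2} = \left(-80 + 675\right)^{2} = 595^{2} = 354025$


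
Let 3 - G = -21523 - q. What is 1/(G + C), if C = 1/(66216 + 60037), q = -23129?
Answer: -126253/202383558 ≈ -0.00062383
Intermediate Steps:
G = -1603 (G = 3 - (-21523 - 1*(-23129)) = 3 - (-21523 + 23129) = 3 - 1*1606 = 3 - 1606 = -1603)
C = 1/126253 ≈ 7.9206e-6
1/(G + C) = 1/(-1603 + 1/126253) = 1/(-202383558/126253) = -126253/202383558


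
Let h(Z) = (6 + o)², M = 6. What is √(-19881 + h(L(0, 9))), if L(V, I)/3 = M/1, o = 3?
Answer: 30*I*√22 ≈ 140.71*I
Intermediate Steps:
L(V, I) = 18 (L(V, I) = 3*(6/1) = 3*(6*1) = 3*6 = 18)
h(Z) = 81 (h(Z) = (6 + 3)² = 9² = 81)
√(-19881 + h(L(0, 9))) = √(-19881 + 81) = √(-19800) = 30*I*√22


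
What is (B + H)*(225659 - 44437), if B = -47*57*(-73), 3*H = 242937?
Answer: 50116219212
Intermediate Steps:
H = 80979 (H = (⅓)*242937 = 80979)
B = 195567 (B = -2679*(-73) = 195567)
(B + H)*(225659 - 44437) = (195567 + 80979)*(225659 - 44437) = 276546*181222 = 50116219212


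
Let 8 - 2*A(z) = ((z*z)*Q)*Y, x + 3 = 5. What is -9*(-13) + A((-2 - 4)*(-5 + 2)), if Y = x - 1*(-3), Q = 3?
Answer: -2309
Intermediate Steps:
x = 2 (x = -3 + 5 = 2)
Y = 5 (Y = 2 - 1*(-3) = 2 + 3 = 5)
A(z) = 4 - 15*z²/2 (A(z) = 4 - (z*z)*3*5/2 = 4 - z²*3*5/2 = 4 - 3*z²*5/2 = 4 - 15*z²/2)
-9*(-13) + A((-2 - 4)*(-5 + 2)) = -9*(-13) + (4 - 15*(-5 + 2)²*(-2 - 4)²/2) = 117 + (4 - 15*(-6*(-3))²/2) = 117 + (4 - 15/2*18²) = 117 + (4 - 15/2*324) = 117 + (4 - 2430) = 117 - 2426 = -2309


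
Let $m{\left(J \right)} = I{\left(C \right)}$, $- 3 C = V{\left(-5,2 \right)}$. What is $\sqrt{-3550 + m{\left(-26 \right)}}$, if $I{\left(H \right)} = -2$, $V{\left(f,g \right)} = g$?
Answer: $4 i \sqrt{222} \approx 59.599 i$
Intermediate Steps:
$C = - \frac{2}{3}$ ($C = \left(- \frac{1}{3}\right) 2 = - \frac{2}{3} \approx -0.66667$)
$m{\left(J \right)} = -2$
$\sqrt{-3550 + m{\left(-26 \right)}} = \sqrt{-3550 - 2} = \sqrt{-3552} = 4 i \sqrt{222}$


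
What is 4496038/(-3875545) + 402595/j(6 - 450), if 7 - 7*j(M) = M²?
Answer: -11808224749827/763982310305 ≈ -15.456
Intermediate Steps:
j(M) = 1 - M²/7
4496038/(-3875545) + 402595/j(6 - 450) = 4496038/(-3875545) + 402595/(1 - (6 - 450)²/7) = 4496038*(-1/3875545) + 402595/(1 - ⅐*(-444)²) = -4496038/3875545 + 402595/(1 - ⅐*197136) = -4496038/3875545 + 402595/(1 - 197136/7) = -4496038/3875545 + 402595/(-197129/7) = -4496038/3875545 + 402595*(-7/197129) = -4496038/3875545 - 2818165/197129 = -11808224749827/763982310305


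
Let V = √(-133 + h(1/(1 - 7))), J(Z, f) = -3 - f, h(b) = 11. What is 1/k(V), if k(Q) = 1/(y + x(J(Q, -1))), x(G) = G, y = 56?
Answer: 54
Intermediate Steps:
V = I*√122 (V = √(-133 + 11) = √(-122) = I*√122 ≈ 11.045*I)
k(Q) = 1/54 (k(Q) = 1/(56 + (-3 - 1*(-1))) = 1/(56 + (-3 + 1)) = 1/(56 - 2) = 1/54)
1/k(V) = 1/(1/54) = 54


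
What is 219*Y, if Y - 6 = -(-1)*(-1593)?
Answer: -347553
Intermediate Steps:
Y = -1587 (Y = 6 - (-1)*(-1593) = 6 - 1*1593 = 6 - 1593 = -1587)
219*Y = 219*(-1587) = -347553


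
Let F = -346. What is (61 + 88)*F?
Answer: -51554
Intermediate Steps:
(61 + 88)*F = (61 + 88)*(-346) = 149*(-346) = -51554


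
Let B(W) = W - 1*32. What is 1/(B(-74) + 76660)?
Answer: 1/76554 ≈ 1.3063e-5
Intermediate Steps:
B(W) = -32 + W (B(W) = W - 32 = -32 + W)
1/(B(-74) + 76660) = 1/((-32 - 74) + 76660) = 1/(-106 + 76660) = 1/76554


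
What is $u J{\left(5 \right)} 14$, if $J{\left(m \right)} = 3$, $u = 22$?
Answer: $924$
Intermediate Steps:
$u J{\left(5 \right)} 14 = 22 \cdot 3 \cdot 14 = 66 \cdot 14 = 924$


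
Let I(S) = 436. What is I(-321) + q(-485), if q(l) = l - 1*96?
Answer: -145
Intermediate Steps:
q(l) = -96 + l (q(l) = l - 96 = -96 + l)
I(-321) + q(-485) = 436 + (-96 - 485) = 436 - 581 = -145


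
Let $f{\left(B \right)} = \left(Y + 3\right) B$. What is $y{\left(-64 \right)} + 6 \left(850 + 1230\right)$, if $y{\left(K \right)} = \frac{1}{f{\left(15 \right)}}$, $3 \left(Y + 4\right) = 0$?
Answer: $\frac{187199}{15} \approx 12480.0$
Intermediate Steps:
$Y = -4$ ($Y = -4 + \frac{1}{3} \cdot 0 = -4 + 0 = -4$)
$f{\left(B \right)} = - B$ ($f{\left(B \right)} = \left(-4 + 3\right) B = - B$)
$y{\left(K \right)} = - \frac{1}{15}$ ($y{\left(K \right)} = \frac{1}{\left(-1\right) 15} = \frac{1}{-15} = - \frac{1}{15}$)
$y{\left(-64 \right)} + 6 \left(850 + 1230\right) = - \frac{1}{15} + 6 \left(850 + 1230\right) = - \frac{1}{15} + 6 \cdot 2080 = - \frac{1}{15} + 12480 = \frac{187199}{15}$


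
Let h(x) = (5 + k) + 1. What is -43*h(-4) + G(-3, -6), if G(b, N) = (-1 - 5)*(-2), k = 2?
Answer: -332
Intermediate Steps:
G(b, N) = 12 (G(b, N) = -6*(-2) = 12)
h(x) = 8 (h(x) = (5 + 2) + 1 = 7 + 1 = 8)
-43*h(-4) + G(-3, -6) = -43*8 + 12 = -344 + 12 = -332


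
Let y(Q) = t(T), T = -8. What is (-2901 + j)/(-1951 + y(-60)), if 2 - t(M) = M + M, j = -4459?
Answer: 7360/1933 ≈ 3.8076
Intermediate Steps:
t(M) = 2 - 2*M (t(M) = 2 - (M + M) = 2 - 2*M)
y(Q) = 18 (y(Q) = 2 - 2*(-8) = 2 + 16 = 18)
(-2901 + j)/(-1951 + y(-60)) = (-2901 - 4459)/(-1951 + 18) = -7360/(-1933) = -7360*(-1/1933) = 7360/1933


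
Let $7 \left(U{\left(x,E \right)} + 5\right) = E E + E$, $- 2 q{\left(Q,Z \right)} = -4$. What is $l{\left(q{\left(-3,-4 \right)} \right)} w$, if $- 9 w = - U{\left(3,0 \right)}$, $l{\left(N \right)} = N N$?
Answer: $- \frac{20}{9} \approx -2.2222$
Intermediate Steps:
$q{\left(Q,Z \right)} = 2$ ($q{\left(Q,Z \right)} = \left(- \frac{1}{2}\right) \left(-4\right) = 2$)
$l{\left(N \right)} = N^{2}$
$U{\left(x,E \right)} = -5 + \frac{E}{7} + \frac{E^{2}}{7}$ ($U{\left(x,E \right)} = -5 + \frac{E E + E}{7} = -5 + \frac{E^{2} + E}{7} = -5 + \frac{E + E^{2}}{7} = -5 + \left(\frac{E}{7} + \frac{E^{2}}{7}\right) = -5 + \frac{E}{7} + \frac{E^{2}}{7}$)
$w = - \frac{5}{9}$ ($w = - \frac{\left(-1\right) \left(-5 + \frac{1}{7} \cdot 0 + \frac{0^{2}}{7}\right)}{9} = - \frac{\left(-1\right) \left(-5 + 0 + \frac{1}{7} \cdot 0\right)}{9} = - \frac{\left(-1\right) \left(-5 + 0 + 0\right)}{9} = - \frac{\left(-1\right) \left(-5\right)}{9} = \left(- \frac{1}{9}\right) 5 = - \frac{5}{9} \approx -0.55556$)
$l{\left(q{\left(-3,-4 \right)} \right)} w = 2^{2} \left(- \frac{5}{9}\right) = 4 \left(- \frac{5}{9}\right) = - \frac{20}{9}$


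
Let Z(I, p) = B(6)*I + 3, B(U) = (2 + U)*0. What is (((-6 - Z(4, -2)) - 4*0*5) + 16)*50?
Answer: 350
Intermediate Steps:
B(U) = 0
Z(I, p) = 3 (Z(I, p) = 0*I + 3 = 0 + 3 = 3)
(((-6 - Z(4, -2)) - 4*0*5) + 16)*50 = (((-6 - 1*3) - 4*0*5) + 16)*50 = (((-6 - 3) + 0*5) + 16)*50 = ((-9 + 0) + 16)*50 = (-9 + 16)*50 = 7*50 = 350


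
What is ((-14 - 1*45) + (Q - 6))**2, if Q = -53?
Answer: 13924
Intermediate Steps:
((-14 - 1*45) + (Q - 6))**2 = ((-14 - 1*45) + (-53 - 6))**2 = ((-14 - 45) - 59)**2 = (-59 - 59)**2 = (-118)**2 = 13924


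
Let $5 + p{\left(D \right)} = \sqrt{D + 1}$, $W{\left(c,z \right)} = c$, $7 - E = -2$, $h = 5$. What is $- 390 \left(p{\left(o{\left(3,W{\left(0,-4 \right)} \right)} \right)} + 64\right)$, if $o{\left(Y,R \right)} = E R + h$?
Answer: $-23010 - 390 \sqrt{6} \approx -23965.0$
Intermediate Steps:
$E = 9$ ($E = 7 - -2 = 7 + 2 = 9$)
$o{\left(Y,R \right)} = 5 + 9 R$ ($o{\left(Y,R \right)} = 9 R + 5 = 5 + 9 R$)
$p{\left(D \right)} = -5 + \sqrt{1 + D}$ ($p{\left(D \right)} = -5 + \sqrt{D + 1} = -5 + \sqrt{1 + D}$)
$- 390 \left(p{\left(o{\left(3,W{\left(0,-4 \right)} \right)} \right)} + 64\right) = - 390 \left(\left(-5 + \sqrt{1 + \left(5 + 9 \cdot 0\right)}\right) + 64\right) = - 390 \left(\left(-5 + \sqrt{1 + \left(5 + 0\right)}\right) + 64\right) = - 390 \left(\left(-5 + \sqrt{1 + 5}\right) + 64\right) = - 390 \left(\left(-5 + \sqrt{6}\right) + 64\right) = - 390 \left(59 + \sqrt{6}\right) = -23010 - 390 \sqrt{6}$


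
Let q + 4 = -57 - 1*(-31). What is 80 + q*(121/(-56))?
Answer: 4055/28 ≈ 144.82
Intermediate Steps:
q = -30 (q = -4 + (-57 - 1*(-31)) = -4 + (-57 + 31) = -4 - 26 = -30)
80 + q*(121/(-56)) = 80 - 3630/(-56) = 80 - 3630*(-1)/56 = 80 - 30*(-121/56) = 80 + 1815/28 = 4055/28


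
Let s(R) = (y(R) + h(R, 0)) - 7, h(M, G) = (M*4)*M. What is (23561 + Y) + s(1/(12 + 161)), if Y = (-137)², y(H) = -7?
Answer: 1266475568/29929 ≈ 42316.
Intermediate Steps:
h(M, G) = 4*M² (h(M, G) = (4*M)*M = 4*M²)
s(R) = -14 + 4*R² (s(R) = (-7 + 4*R²) - 7 = -14 + 4*R²)
Y = 18769
(23561 + Y) + s(1/(12 + 161)) = (23561 + 18769) + (-14 + 4*(1/(12 + 161))²) = 42330 + (-14 + 4*(1/173)²) = 42330 + (-14 + 4*(1/29929)) = 42330 + (-14 + 4/29929) = 42330 - 419002/29929 = 1266475568/29929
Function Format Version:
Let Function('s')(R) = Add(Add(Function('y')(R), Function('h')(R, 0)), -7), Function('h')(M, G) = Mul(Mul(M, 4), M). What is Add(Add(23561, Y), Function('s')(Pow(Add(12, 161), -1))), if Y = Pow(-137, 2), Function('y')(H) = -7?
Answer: Rational(1266475568, 29929) ≈ 42316.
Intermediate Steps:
Function('h')(M, G) = Mul(4, Pow(M, 2)) (Function('h')(M, G) = Mul(Mul(4, M), M) = Mul(4, Pow(M, 2)))
Function('s')(R) = Add(-14, Mul(4, Pow(R, 2))) (Function('s')(R) = Add(Add(-7, Mul(4, Pow(R, 2))), -7) = Add(-14, Mul(4, Pow(R, 2))))
Y = 18769
Add(Add(23561, Y), Function('s')(Pow(Add(12, 161), -1))) = Add(Add(23561, 18769), Add(-14, Mul(4, Pow(Pow(Add(12, 161), -1), 2)))) = Add(42330, Add(-14, Mul(4, Pow(Pow(173, -1), 2)))) = Add(42330, Add(-14, Mul(4, Pow(Rational(1, 173), 2)))) = Add(42330, Add(-14, Mul(4, Rational(1, 29929)))) = Add(42330, Add(-14, Rational(4, 29929))) = Add(42330, Rational(-419002, 29929)) = Rational(1266475568, 29929)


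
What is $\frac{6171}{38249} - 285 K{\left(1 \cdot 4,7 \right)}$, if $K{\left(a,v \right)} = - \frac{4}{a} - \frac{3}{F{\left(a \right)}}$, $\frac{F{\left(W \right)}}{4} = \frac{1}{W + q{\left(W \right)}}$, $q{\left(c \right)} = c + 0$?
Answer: $\frac{76312926}{38249} \approx 1995.2$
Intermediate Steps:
$q{\left(c \right)} = c$
$F{\left(W \right)} = \frac{2}{W}$ ($F{\left(W \right)} = \frac{4}{W + W} = \frac{4}{2 W} = 4 \frac{1}{2 W} = \frac{2}{W}$)
$K{\left(a,v \right)} = - \frac{4}{a} - \frac{3 a}{2}$ ($K{\left(a,v \right)} = - \frac{4}{a} - \frac{3}{2 \frac{1}{a}} = - \frac{4}{a} - 3 \frac{a}{2} = - \frac{4}{a} - \frac{3 a}{2}$)
$\frac{6171}{38249} - 285 K{\left(1 \cdot 4,7 \right)} = \frac{6171}{38249} - 285 \left(- \frac{4}{1 \cdot 4} - \frac{3 \cdot 1 \cdot 4}{2}\right) = 6171 \cdot \frac{1}{38249} - 285 \left(- \frac{4}{4} - 6\right) = \frac{6171}{38249} - 285 \left(\left(-4\right) \frac{1}{4} - 6\right) = \frac{6171}{38249} - 285 \left(-1 - 6\right) = \frac{6171}{38249} - -1995 = \frac{6171}{38249} + 1995 = \frac{76312926}{38249}$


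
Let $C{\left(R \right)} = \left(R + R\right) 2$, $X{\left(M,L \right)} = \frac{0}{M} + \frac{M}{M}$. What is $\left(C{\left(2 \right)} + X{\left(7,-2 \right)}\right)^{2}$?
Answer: $81$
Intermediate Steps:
$X{\left(M,L \right)} = 1$ ($X{\left(M,L \right)} = 0 + 1 = 1$)
$C{\left(R \right)} = 4 R$ ($C{\left(R \right)} = 2 R 2 = 4 R$)
$\left(C{\left(2 \right)} + X{\left(7,-2 \right)}\right)^{2} = \left(4 \cdot 2 + 1\right)^{2} = \left(8 + 1\right)^{2} = 9^{2} = 81$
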